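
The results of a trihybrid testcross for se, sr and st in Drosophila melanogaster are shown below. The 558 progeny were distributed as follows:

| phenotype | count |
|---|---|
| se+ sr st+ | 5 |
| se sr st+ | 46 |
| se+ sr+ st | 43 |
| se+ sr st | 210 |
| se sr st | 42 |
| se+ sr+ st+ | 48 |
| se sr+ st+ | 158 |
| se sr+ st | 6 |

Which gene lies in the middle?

The two most frequent reciprocal classes, se+ sr st and se sr+ st+, are the parental types, so the F1 was se+ sr st / se sr+ st+.
The two rarest classes, se+ sr st+ and se sr+ st, are the double crossovers. Comparing them with the parentals, only the st allele has switched, so st is the middle locus and the order is se – st – sr.

st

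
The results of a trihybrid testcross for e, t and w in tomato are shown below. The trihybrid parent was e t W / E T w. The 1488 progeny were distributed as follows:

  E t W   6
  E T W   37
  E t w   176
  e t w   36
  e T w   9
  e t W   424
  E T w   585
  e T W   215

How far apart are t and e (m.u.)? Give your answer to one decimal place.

The two rarest classes, E t W and e T w, are the double crossovers. Comparing them with the parentals, only the e allele has switched, so e is the middle locus and the order is w – e – t.
Crossovers in the e–t interval produce the single-crossover classes e T W and E t w (215 + 176 = 391) plus the double crossovers (15).
RF(e–t) = (391 + 15) / 1488 = 406/1488 = 0.2728 → 27.3 m.u.

27.3 m.u.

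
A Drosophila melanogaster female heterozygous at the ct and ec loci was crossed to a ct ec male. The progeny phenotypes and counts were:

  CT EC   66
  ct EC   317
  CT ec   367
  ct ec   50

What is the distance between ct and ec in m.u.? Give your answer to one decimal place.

14.5 m.u.

The two most frequent classes, CT ec (367) and ct EC (317), are the parental types, so the F1 was CT ec / ct EC.
The recombinant classes are CT EC and ct ec: 66 + 50 = 116.
Recombination frequency = 116/800 = 0.1450 ≈ 14.5%, i.e. 14.5 m.u.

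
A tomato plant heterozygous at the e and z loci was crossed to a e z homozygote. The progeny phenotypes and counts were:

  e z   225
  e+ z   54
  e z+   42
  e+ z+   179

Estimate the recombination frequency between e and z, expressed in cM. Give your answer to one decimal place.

19.2 cM

The two most frequent classes, e+ z+ (179) and e z (225), are the parental types, so the F1 was e+ z+ / e z.
The recombinant classes are e+ z and e z+: 54 + 42 = 96.
Recombination frequency = 96/500 = 0.1920 ≈ 19.2%, i.e. 19.2 cM.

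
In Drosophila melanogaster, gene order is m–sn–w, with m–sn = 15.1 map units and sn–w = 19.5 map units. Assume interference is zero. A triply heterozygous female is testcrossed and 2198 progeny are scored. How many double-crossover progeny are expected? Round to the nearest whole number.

65

Map distances give recombination frequencies of 0.151 and 0.195 for the two intervals.
With no interference, expected double-crossover frequency = 0.151 × 0.195 = 0.02944.
Expected number = 0.02944 × 2198 = 64.72 ≈ 65.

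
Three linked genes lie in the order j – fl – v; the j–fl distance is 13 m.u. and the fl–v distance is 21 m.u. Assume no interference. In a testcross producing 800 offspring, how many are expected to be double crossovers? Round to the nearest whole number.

22

Map distances give recombination frequencies of 0.130 and 0.210 for the two intervals.
With no interference, expected double-crossover frequency = 0.130 × 0.210 = 0.02730.
Expected number = 0.02730 × 800 = 21.84 ≈ 22.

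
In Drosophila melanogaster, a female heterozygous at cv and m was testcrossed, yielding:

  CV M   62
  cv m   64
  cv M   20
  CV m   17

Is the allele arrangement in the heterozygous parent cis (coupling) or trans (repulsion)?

cis

The two most frequent classes are CV M (62) and cv m (64); these are the parental (non-recombinant) types.
So the F1 carried CV M on one chromosome and cv m on the other — the recessive alleles are on the same chromosome (cis / coupling).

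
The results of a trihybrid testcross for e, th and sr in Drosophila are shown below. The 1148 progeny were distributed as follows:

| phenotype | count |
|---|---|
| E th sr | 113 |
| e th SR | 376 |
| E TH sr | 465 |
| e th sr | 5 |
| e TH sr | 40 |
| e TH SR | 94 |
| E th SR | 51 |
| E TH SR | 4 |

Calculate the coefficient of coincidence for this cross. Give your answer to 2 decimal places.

0.48

The two most frequent reciprocal classes, e th SR and E TH sr, are the parental types, so the F1 was e th SR / E TH sr.
The two rarest classes, e th sr and E TH SR, are the double crossovers. Comparing them with the parentals, only the sr allele has switched, so sr is the middle locus and the order is th – sr – e.
th–sr: (207 + 9)/1148 = 0.1882; sr–e: (91 + 9)/1148 = 0.0871.
Expected DCO frequency = 0.1882 × 0.0871 ≈ 0.01639; observed = 9/1148 ≈ 0.00784.
Coefficient of coincidence = 0.00784/0.01639 ≈ 0.48.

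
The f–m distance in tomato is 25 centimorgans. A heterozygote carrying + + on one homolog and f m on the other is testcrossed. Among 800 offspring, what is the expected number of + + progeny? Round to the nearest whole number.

300

A map distance of 25 centimorgans corresponds to a recombination frequency of 0.250.
The F1 is + + / f m, so + + is a parental gamete class with expected frequency (1 − r)/2 = 0.750/2 = 0.3750.
Expected number = 0.3750 × 800 = 300.00 ≈ 300.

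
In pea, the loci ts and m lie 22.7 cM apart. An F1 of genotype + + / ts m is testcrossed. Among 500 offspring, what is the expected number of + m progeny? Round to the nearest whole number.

A map distance of 22.7 cM corresponds to a recombination frequency of 0.227.
The F1 is + + / ts m, so + m is a recombinant gamete class with expected frequency r/2 = 0.227/2 = 0.1135.
Expected number = 0.1135 × 500 = 56.75 ≈ 57.

57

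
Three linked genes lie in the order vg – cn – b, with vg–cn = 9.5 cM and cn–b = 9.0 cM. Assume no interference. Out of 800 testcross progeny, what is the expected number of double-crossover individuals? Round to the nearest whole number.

Map distances give recombination frequencies of 0.095 and 0.090 for the two intervals.
With no interference, expected double-crossover frequency = 0.095 × 0.090 = 0.00855.
Expected number = 0.00855 × 800 = 6.84 ≈ 7.

7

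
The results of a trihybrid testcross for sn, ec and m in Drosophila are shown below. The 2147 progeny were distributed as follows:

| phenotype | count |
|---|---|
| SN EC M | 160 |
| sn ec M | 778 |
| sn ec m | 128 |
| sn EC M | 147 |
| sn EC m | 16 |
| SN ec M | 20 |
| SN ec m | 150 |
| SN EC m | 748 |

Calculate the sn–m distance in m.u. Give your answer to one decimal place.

The two most frequent reciprocal classes, sn ec M and SN EC m, are the parental types, so the F1 was sn ec M / SN EC m.
The two rarest classes, SN ec M and sn EC m, are the double crossovers. Comparing them with the parentals, only the sn allele has switched, so sn is the middle locus and the order is ec – sn – m.
Crossovers in the sn–m interval produce the single-crossover classes sn ec m and SN EC M (128 + 160 = 288) plus the double crossovers (36).
RF(sn–m) = (288 + 36) / 2147 = 324/2147 = 0.1509 → 15.1 m.u.

15.1 m.u.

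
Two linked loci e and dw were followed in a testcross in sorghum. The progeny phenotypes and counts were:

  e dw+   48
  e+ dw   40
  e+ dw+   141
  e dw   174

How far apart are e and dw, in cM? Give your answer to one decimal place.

21.8 cM

The two most frequent classes, e+ dw+ (141) and e dw (174), are the parental types, so the F1 was e+ dw+ / e dw.
The recombinant classes are e+ dw and e dw+: 40 + 48 = 88.
Recombination frequency = 88/403 = 0.2184 ≈ 21.8%, i.e. 21.8 cM.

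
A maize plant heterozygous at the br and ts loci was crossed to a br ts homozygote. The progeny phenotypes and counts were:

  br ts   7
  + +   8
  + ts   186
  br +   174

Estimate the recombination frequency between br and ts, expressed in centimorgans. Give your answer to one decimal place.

4.0 centimorgans

The two most frequent classes, + ts (186) and br + (174), are the parental types, so the F1 was + ts / br +.
The recombinant classes are + + and br ts: 8 + 7 = 15.
Recombination frequency = 15/375 = 0.0400 ≈ 4.0%, i.e. 4.0 centimorgans.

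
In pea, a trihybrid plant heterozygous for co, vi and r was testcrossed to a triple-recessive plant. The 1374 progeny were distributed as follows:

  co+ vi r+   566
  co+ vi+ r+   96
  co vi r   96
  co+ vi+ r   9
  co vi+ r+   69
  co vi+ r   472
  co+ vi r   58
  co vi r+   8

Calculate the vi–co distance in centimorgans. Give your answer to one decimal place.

The two most frequent reciprocal classes, co vi+ r and co+ vi r+, are the parental types, so the F1 was co vi+ r / co+ vi r+.
The two rarest classes, co+ vi+ r and co vi r+, are the double crossovers. Comparing them with the parentals, only the co allele has switched, so co is the middle locus and the order is r – co – vi.
Crossovers in the co–vi interval produce the single-crossover classes co vi r and co+ vi+ r+ (96 + 96 = 192) plus the double crossovers (17).
RF(co–vi) = (192 + 17) / 1374 = 209/1374 = 0.1521 → 15.2 centimorgans.

15.2 centimorgans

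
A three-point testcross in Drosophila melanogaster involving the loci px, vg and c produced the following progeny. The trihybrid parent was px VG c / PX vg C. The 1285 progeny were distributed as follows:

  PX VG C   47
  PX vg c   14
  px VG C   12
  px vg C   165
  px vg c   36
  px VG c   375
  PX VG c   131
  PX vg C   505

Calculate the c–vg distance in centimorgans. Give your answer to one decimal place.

8.5 centimorgans

The two rarest classes, px VG C and PX vg c, are the double crossovers. Comparing them with the parentals, only the c allele has switched, so c is the middle locus and the order is px – c – vg.
Crossovers in the c–vg interval produce the single-crossover classes px vg c and PX VG C (36 + 47 = 83) plus the double crossovers (26).
RF(c–vg) = (83 + 26) / 1285 = 109/1285 = 0.0848 → 8.5 centimorgans.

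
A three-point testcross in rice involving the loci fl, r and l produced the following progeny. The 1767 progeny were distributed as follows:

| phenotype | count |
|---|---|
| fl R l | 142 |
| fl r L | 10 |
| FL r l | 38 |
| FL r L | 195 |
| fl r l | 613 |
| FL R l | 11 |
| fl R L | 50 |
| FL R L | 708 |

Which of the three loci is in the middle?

The two most frequent reciprocal classes, fl r l and FL R L, are the parental types, so the F1 was fl r l / FL R L.
The two rarest classes, fl r L and FL R l, are the double crossovers. Comparing them with the parentals, only the l allele has switched, so l is the middle locus and the order is fl – l – r.

l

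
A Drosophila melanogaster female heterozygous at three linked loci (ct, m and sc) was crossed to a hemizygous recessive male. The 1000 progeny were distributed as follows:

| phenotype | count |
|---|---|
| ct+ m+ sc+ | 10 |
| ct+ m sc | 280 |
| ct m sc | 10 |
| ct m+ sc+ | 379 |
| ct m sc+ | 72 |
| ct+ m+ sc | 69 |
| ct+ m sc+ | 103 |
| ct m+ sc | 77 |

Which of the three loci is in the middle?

ct

The two most frequent reciprocal classes, ct m+ sc+ and ct+ m sc, are the parental types, so the F1 was ct m+ sc+ / ct+ m sc.
The two rarest classes, ct+ m+ sc+ and ct m sc, are the double crossovers. Comparing them with the parentals, only the ct allele has switched, so ct is the middle locus and the order is sc – ct – m.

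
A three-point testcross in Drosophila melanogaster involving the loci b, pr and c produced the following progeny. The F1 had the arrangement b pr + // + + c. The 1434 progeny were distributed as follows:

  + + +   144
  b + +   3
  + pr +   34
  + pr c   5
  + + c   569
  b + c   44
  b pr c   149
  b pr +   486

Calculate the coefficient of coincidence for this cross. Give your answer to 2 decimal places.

The two rarest classes, b + + and + pr c, are the double crossovers. Comparing them with the parentals, only the pr allele has switched, so pr is the middle locus and the order is c – pr – b.
c–pr: (293 + 8)/1434 = 0.2099; pr–b: (78 + 8)/1434 = 0.0600.
Expected DCO frequency = 0.2099 × 0.0600 ≈ 0.01259; observed = 8/1434 ≈ 0.00558.
Coefficient of coincidence = 0.00558/0.01259 ≈ 0.44.

0.44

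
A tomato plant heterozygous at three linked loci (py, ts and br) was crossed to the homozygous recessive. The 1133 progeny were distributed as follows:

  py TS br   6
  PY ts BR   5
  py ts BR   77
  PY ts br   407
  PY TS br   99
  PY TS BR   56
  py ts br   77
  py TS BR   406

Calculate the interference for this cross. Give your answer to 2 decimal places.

0.54

The two most frequent reciprocal classes, PY ts br and py TS BR, are the parental types, so the F1 was PY ts br / py TS BR.
The two rarest classes, PY ts BR and py TS br, are the double crossovers. Comparing them with the parentals, only the br allele has switched, so br is the middle locus and the order is py – br – ts.
py–br: (133 + 11)/1133 = 0.1271; br–ts: (176 + 11)/1133 = 0.1650.
Expected DCO frequency = 0.1271 × 0.1650 ≈ 0.02097; observed = 11/1133 ≈ 0.00971.
Coefficient of coincidence = 0.00971/0.02097 ≈ 0.46; interference = 1 − 0.46 = 0.54.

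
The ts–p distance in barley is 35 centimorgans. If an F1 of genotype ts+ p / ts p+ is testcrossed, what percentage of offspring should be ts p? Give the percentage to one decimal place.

17.5%

A map distance of 35 centimorgans corresponds to a recombination frequency of 0.350.
The F1 is ts+ p / ts p+, so ts p is a recombinant gamete class with expected frequency r/2 = 0.350/2 = 0.1750.
That is 0.1750 = 17.5% of the progeny.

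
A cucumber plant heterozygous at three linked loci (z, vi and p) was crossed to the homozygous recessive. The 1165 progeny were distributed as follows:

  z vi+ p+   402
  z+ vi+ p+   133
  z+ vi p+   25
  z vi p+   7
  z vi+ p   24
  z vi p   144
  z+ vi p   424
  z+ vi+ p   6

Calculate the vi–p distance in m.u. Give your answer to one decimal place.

The two most frequent reciprocal classes, z vi+ p+ and z+ vi p, are the parental types, so the F1 was z vi+ p+ / z+ vi p.
The two rarest classes, z vi p+ and z+ vi+ p, are the double crossovers. Comparing them with the parentals, only the vi allele has switched, so vi is the middle locus and the order is z – vi – p.
Crossovers in the vi–p interval produce the single-crossover classes z vi+ p and z+ vi p+ (24 + 25 = 49) plus the double crossovers (13).
RF(vi–p) = (49 + 13) / 1165 = 62/1165 = 0.0532 → 5.3 m.u.

5.3 m.u.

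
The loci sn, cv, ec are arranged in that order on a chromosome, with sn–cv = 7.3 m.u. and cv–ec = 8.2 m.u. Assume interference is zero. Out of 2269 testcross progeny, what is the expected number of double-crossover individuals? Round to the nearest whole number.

14

Map distances give recombination frequencies of 0.073 and 0.082 for the two intervals.
With no interference, expected double-crossover frequency = 0.073 × 0.082 = 0.00599.
Expected number = 0.00599 × 2269 = 13.58 ≈ 14.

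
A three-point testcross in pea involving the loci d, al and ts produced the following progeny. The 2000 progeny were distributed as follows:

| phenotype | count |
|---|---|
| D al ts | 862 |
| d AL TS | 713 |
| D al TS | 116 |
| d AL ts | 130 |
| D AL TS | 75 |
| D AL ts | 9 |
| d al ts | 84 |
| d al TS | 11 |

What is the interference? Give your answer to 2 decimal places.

0.16

The two most frequent reciprocal classes, d AL TS and D al ts, are the parental types, so the F1 was d AL TS / D al ts.
The two rarest classes, d al TS and D AL ts, are the double crossovers. Comparing them with the parentals, only the al allele has switched, so al is the middle locus and the order is d – al – ts.
d–al: (159 + 20)/2000 = 0.0895; al–ts: (246 + 20)/2000 = 0.1330.
Expected DCO frequency = 0.0895 × 0.1330 ≈ 0.01190; observed = 20/2000 ≈ 0.01000.
Coefficient of coincidence = 0.01000/0.01190 ≈ 0.84; interference = 1 − 0.84 = 0.16.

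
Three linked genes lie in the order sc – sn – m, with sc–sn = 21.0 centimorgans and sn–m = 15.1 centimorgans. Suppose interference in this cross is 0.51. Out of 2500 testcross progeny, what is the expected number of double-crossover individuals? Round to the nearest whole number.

Map distances give recombination frequencies of 0.210 and 0.151 for the two intervals.
With interference 0.51 (so coincidence = 0.49), expected double-crossover frequency = 0.210 × 0.151 × 0.49 = 0.01554.
Expected number = 0.01554 × 2500 = 38.84 ≈ 39.

39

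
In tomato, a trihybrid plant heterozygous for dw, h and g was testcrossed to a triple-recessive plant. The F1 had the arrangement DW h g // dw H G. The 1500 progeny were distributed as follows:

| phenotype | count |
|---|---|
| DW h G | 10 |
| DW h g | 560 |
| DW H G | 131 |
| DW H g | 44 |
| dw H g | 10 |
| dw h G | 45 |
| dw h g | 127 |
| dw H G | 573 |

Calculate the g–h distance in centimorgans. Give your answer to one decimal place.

7.3 centimorgans

The two rarest classes, DW h G and dw H g, are the double crossovers. Comparing them with the parentals, only the g allele has switched, so g is the middle locus and the order is h – g – dw.
Crossovers in the h–g interval produce the single-crossover classes DW H g and dw h G (44 + 45 = 89) plus the double crossovers (20).
RF(h–g) = (89 + 20) / 1500 = 109/1500 = 0.0727 → 7.3 centimorgans.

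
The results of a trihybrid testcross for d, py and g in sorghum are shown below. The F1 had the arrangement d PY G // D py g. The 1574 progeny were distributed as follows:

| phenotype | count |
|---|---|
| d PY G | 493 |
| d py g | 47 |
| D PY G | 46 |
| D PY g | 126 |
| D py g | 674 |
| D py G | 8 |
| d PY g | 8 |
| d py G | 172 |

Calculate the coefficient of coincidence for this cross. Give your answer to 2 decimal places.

The two rarest classes, d PY g and D py G, are the double crossovers. Comparing them with the parentals, only the g allele has switched, so g is the middle locus and the order is d – g – py.
d–g: (93 + 16)/1574 = 0.0693; g–py: (298 + 16)/1574 = 0.1995.
Expected DCO frequency = 0.0693 × 0.1995 ≈ 0.01383; observed = 16/1574 ≈ 0.01017.
Coefficient of coincidence = 0.01017/0.01383 ≈ 0.74.

0.74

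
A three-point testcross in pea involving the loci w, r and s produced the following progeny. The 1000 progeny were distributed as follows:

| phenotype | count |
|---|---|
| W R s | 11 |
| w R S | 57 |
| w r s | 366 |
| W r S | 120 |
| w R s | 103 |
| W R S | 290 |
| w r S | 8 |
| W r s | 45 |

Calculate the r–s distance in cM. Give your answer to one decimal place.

The two most frequent reciprocal classes, W R S and w r s, are the parental types, so the F1 was W R S / w r s.
The two rarest classes, W R s and w r S, are the double crossovers. Comparing them with the parentals, only the s allele has switched, so s is the middle locus and the order is w – s – r.
Crossovers in the s–r interval produce the single-crossover classes W r S and w R s (120 + 103 = 223) plus the double crossovers (19).
RF(s–r) = (223 + 19) / 1000 = 242/1000 = 0.2420 → 24.2 cM.

24.2 cM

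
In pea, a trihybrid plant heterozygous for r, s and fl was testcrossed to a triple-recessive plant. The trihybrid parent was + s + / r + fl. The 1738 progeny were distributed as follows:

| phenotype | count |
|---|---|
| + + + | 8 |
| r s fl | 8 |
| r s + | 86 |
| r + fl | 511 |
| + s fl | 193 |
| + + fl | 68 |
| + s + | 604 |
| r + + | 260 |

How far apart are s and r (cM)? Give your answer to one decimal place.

The two rarest classes, + + + and r s fl, are the double crossovers. Comparing them with the parentals, only the s allele has switched, so s is the middle locus and the order is fl – s – r.
Crossovers in the s–r interval produce the single-crossover classes r s + and + + fl (86 + 68 = 154) plus the double crossovers (16).
RF(s–r) = (154 + 16) / 1738 = 170/1738 = 0.0978 → 9.8 cM.

9.8 cM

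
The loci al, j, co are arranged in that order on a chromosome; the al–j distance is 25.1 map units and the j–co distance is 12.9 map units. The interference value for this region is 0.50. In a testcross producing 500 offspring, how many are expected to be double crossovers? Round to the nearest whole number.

Map distances give recombination frequencies of 0.251 and 0.129 for the two intervals.
With interference 0.50 (so coincidence = 0.50), expected double-crossover frequency = 0.251 × 0.129 × 0.50 = 0.01619.
Expected number = 0.01619 × 500 = 8.09 ≈ 8.

8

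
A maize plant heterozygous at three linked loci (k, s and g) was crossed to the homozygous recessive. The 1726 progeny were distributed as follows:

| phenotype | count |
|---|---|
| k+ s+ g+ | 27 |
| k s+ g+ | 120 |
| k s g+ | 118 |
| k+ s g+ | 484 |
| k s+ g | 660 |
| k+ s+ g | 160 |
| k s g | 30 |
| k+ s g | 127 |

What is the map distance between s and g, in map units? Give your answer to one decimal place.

17.6 map units

The two most frequent reciprocal classes, k s+ g and k+ s g+, are the parental types, so the F1 was k s+ g / k+ s g+.
The two rarest classes, k s g and k+ s+ g+, are the double crossovers. Comparing them with the parentals, only the s allele has switched, so s is the middle locus and the order is g – s – k.
Crossovers in the g–s interval produce the single-crossover classes k s+ g+ and k+ s g (120 + 127 = 247) plus the double crossovers (57).
RF(g–s) = (247 + 57) / 1726 = 304/1726 = 0.1761 → 17.6 map units.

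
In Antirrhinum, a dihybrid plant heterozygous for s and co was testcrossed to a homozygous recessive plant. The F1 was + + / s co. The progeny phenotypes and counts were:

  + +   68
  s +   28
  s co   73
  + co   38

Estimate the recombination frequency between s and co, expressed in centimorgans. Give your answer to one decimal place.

31.9 centimorgans

The recombinant classes are + co and s +: 38 + 28 = 66.
Recombination frequency = 66/207 = 0.3188 ≈ 31.9%, i.e. 31.9 centimorgans.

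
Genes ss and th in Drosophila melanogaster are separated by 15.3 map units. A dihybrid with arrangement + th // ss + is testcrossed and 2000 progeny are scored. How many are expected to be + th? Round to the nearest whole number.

847

A map distance of 15.3 map units corresponds to a recombination frequency of 0.153.
The F1 is + th / ss +, so + th is a parental gamete class with expected frequency (1 − r)/2 = 0.847/2 = 0.4235.
Expected number = 0.4235 × 2000 = 847.00 ≈ 847.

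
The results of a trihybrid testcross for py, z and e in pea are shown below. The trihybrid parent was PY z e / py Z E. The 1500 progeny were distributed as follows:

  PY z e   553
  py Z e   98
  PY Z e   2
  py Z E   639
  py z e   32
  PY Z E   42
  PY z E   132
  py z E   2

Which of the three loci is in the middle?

The two rarest classes, PY Z e and py z E, are the double crossovers. Comparing them with the parentals, only the z allele has switched, so z is the middle locus and the order is py – z – e.

z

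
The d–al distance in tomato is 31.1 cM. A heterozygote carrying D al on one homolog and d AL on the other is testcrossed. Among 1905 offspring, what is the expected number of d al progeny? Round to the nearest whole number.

A map distance of 31.1 cM corresponds to a recombination frequency of 0.311.
The F1 is D al / d AL, so d al is a recombinant gamete class with expected frequency r/2 = 0.311/2 = 0.1555.
Expected number = 0.1555 × 1905 = 296.23 ≈ 296.

296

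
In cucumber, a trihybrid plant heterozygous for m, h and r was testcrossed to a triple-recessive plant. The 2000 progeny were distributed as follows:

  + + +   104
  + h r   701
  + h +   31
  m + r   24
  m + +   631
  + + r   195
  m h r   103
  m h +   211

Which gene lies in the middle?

r

The two most frequent reciprocal classes, + h r and m + +, are the parental types, so the F1 was + h r / m + +.
The two rarest classes, + h + and m + r, are the double crossovers. Comparing them with the parentals, only the r allele has switched, so r is the middle locus and the order is h – r – m.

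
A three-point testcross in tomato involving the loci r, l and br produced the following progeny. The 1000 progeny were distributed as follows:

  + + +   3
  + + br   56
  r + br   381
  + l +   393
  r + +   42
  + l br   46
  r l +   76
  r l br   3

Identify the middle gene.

l

The two most frequent reciprocal classes, + l + and r + br, are the parental types, so the F1 was + l + / r + br.
The two rarest classes, + + + and r l br, are the double crossovers. Comparing them with the parentals, only the l allele has switched, so l is the middle locus and the order is br – l – r.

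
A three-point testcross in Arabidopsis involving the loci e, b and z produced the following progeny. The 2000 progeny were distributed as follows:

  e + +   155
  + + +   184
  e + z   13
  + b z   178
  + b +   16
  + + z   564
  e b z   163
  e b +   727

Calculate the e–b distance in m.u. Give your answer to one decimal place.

18.1 m.u.

The two most frequent reciprocal classes, e b + and + + z, are the parental types, so the F1 was e b + / + + z.
The two rarest classes, + b + and e + z, are the double crossovers. Comparing them with the parentals, only the e allele has switched, so e is the middle locus and the order is z – e – b.
Crossovers in the e–b interval produce the single-crossover classes e + + and + b z (155 + 178 = 333) plus the double crossovers (29).
RF(e–b) = (333 + 29) / 2000 = 362/2000 = 0.1810 → 18.1 m.u.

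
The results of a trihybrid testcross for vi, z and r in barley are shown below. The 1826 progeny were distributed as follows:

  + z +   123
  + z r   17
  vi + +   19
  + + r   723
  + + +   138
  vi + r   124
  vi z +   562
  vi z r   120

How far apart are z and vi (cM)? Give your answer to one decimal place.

15.5 cM

The two most frequent reciprocal classes, + + r and vi z +, are the parental types, so the F1 was + + r / vi z +.
The two rarest classes, + z r and vi + +, are the double crossovers. Comparing them with the parentals, only the z allele has switched, so z is the middle locus and the order is vi – z – r.
Crossovers in the vi–z interval produce the single-crossover classes vi + r and + z + (124 + 123 = 247) plus the double crossovers (36).
RF(vi–z) = (247 + 36) / 1826 = 283/1826 = 0.1550 → 15.5 cM.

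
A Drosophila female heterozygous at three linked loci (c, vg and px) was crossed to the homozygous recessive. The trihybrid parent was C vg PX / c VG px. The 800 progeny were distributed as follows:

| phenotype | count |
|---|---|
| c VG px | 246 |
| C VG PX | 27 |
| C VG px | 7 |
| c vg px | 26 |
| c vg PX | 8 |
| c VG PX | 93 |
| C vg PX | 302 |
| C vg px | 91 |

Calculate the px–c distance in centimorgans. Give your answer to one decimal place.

24.9 centimorgans

The two rarest classes, c vg PX and C VG px, are the double crossovers. Comparing them with the parentals, only the c allele has switched, so c is the middle locus and the order is px – c – vg.
Crossovers in the px–c interval produce the single-crossover classes C vg px and c VG PX (91 + 93 = 184) plus the double crossovers (15).
RF(px–c) = (184 + 15) / 800 = 199/800 = 0.2487 → 24.9 centimorgans.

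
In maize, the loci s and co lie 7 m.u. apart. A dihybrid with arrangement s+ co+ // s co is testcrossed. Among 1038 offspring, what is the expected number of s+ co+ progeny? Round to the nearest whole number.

A map distance of 7 m.u. corresponds to a recombination frequency of 0.070.
The F1 is s+ co+ / s co, so s+ co+ is a parental gamete class with expected frequency (1 − r)/2 = 0.930/2 = 0.4650.
Expected number = 0.4650 × 1038 = 482.67 ≈ 483.

483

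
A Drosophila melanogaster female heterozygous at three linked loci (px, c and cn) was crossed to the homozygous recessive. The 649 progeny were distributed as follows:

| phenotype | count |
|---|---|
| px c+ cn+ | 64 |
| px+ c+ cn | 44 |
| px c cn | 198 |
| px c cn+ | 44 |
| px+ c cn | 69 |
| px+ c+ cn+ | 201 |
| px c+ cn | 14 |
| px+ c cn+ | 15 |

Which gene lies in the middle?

c

The two most frequent reciprocal classes, px+ c+ cn+ and px c cn, are the parental types, so the F1 was px+ c+ cn+ / px c cn.
The two rarest classes, px+ c cn+ and px c+ cn, are the double crossovers. Comparing them with the parentals, only the c allele has switched, so c is the middle locus and the order is cn – c – px.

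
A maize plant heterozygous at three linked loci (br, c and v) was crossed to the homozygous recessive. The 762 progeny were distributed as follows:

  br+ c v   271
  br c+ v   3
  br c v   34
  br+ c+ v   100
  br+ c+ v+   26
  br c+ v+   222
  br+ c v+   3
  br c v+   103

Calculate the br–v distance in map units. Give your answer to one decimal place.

The two most frequent reciprocal classes, br+ c v and br c+ v+, are the parental types, so the F1 was br+ c v / br c+ v+.
The two rarest classes, br+ c v+ and br c+ v, are the double crossovers. Comparing them with the parentals, only the v allele has switched, so v is the middle locus and the order is c – v – br.
Crossovers in the v–br interval produce the single-crossover classes br c v and br+ c+ v+ (34 + 26 = 60) plus the double crossovers (6).
RF(v–br) = (60 + 6) / 762 = 66/762 = 0.0866 → 8.7 map units.

8.7 map units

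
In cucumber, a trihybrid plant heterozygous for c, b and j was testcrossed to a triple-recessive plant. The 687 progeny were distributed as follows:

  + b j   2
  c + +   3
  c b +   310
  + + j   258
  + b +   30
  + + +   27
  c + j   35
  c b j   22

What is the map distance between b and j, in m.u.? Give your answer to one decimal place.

7.9 m.u.

The two most frequent reciprocal classes, c b + and + + j, are the parental types, so the F1 was c b + / + + j.
The two rarest classes, c + + and + b j, are the double crossovers. Comparing them with the parentals, only the b allele has switched, so b is the middle locus and the order is j – b – c.
Crossovers in the j–b interval produce the single-crossover classes c b j and + + + (22 + 27 = 49) plus the double crossovers (5).
RF(j–b) = (49 + 5) / 687 = 54/687 = 0.0786 → 7.9 m.u.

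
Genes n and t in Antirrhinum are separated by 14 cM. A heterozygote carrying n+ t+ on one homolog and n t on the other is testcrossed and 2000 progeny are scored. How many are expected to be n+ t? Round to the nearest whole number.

140

A map distance of 14 cM corresponds to a recombination frequency of 0.140.
The F1 is n+ t+ / n t, so n+ t is a recombinant gamete class with expected frequency r/2 = 0.140/2 = 0.0700.
Expected number = 0.0700 × 2000 = 140.00 ≈ 140.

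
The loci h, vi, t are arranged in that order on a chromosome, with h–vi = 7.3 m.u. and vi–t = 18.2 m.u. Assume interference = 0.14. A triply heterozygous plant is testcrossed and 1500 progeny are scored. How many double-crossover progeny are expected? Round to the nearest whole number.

Map distances give recombination frequencies of 0.073 and 0.182 for the two intervals.
With interference 0.14 (so coincidence = 0.86), expected double-crossover frequency = 0.073 × 0.182 × 0.86 = 0.01143.
Expected number = 0.01143 × 1500 = 17.14 ≈ 17.

17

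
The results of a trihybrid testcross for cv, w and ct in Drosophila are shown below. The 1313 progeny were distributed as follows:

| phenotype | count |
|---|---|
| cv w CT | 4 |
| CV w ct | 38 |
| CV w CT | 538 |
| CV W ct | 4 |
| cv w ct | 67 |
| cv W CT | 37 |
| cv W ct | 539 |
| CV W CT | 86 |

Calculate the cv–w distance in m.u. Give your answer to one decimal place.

The two most frequent reciprocal classes, cv W ct and CV w CT, are the parental types, so the F1 was cv W ct / CV w CT.
The two rarest classes, CV W ct and cv w CT, are the double crossovers. Comparing them with the parentals, only the cv allele has switched, so cv is the middle locus and the order is w – cv – ct.
Crossovers in the w–cv interval produce the single-crossover classes cv w ct and CV W CT (67 + 86 = 153) plus the double crossovers (8).
RF(w–cv) = (153 + 8) / 1313 = 161/1313 = 0.1226 → 12.3 m.u.

12.3 m.u.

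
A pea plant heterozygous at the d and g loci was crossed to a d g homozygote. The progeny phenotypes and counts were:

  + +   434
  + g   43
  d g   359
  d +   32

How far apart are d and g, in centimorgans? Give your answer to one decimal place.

The two most frequent classes, + + (434) and d g (359), are the parental types, so the F1 was + + / d g.
The recombinant classes are + g and d +: 43 + 32 = 75.
Recombination frequency = 75/868 = 0.0864 ≈ 8.6%, i.e. 8.6 centimorgans.

8.6 centimorgans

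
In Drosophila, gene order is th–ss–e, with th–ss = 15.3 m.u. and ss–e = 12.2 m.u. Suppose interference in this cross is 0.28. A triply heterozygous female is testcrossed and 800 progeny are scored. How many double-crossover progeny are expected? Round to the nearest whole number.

Map distances give recombination frequencies of 0.153 and 0.122 for the two intervals.
With interference 0.28 (so coincidence = 0.72), expected double-crossover frequency = 0.153 × 0.122 × 0.72 = 0.01344.
Expected number = 0.01344 × 800 = 10.75 ≈ 11.

11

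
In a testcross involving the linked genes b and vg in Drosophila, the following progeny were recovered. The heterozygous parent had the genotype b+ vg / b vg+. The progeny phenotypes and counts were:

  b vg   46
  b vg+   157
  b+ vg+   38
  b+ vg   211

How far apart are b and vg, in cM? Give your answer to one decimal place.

18.6 cM

The recombinant classes are b+ vg+ and b vg: 38 + 46 = 84.
Recombination frequency = 84/452 = 0.1858 ≈ 18.6%, i.e. 18.6 cM.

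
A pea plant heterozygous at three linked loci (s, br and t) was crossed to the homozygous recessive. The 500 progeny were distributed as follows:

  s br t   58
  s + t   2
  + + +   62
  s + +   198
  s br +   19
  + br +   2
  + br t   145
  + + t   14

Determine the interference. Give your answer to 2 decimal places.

The two most frequent reciprocal classes, + br t and s + +, are the parental types, so the F1 was + br t / s + +.
The two rarest classes, + br + and s + t, are the double crossovers. Comparing them with the parentals, only the t allele has switched, so t is the middle locus and the order is s – t – br.
s–t: (120 + 4)/500 = 0.2480; t–br: (33 + 4)/500 = 0.0740.
Expected DCO frequency = 0.2480 × 0.0740 ≈ 0.01835; observed = 4/500 ≈ 0.00800.
Coefficient of coincidence = 0.00800/0.01835 ≈ 0.44; interference = 1 − 0.44 = 0.56.

0.56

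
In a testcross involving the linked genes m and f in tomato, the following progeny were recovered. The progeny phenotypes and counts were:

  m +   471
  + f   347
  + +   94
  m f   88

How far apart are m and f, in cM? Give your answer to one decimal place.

18.2 cM

The two most frequent classes, + f (347) and m + (471), are the parental types, so the F1 was + f / m +.
The recombinant classes are + + and m f: 94 + 88 = 182.
Recombination frequency = 182/1000 = 0.1820 ≈ 18.2%, i.e. 18.2 cM.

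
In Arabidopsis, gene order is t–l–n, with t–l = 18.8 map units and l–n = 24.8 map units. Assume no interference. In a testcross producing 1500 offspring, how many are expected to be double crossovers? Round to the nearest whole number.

Map distances give recombination frequencies of 0.188 and 0.248 for the two intervals.
With no interference, expected double-crossover frequency = 0.188 × 0.248 = 0.04662.
Expected number = 0.04662 × 1500 = 69.94 ≈ 70.

70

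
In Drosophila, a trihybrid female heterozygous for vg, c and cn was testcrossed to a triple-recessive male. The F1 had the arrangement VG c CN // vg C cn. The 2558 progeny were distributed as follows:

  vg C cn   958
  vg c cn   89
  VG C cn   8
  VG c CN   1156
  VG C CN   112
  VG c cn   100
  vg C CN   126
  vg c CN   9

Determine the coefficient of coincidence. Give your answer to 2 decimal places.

The two rarest classes, vg c CN and VG C cn, are the double crossovers. Comparing them with the parentals, only the vg allele has switched, so vg is the middle locus and the order is cn – vg – c.
cn–vg: (226 + 17)/2558 = 0.0950; vg–c: (201 + 17)/2558 = 0.0852.
Expected DCO frequency = 0.0950 × 0.0852 ≈ 0.00809; observed = 17/2558 ≈ 0.00665.
Coefficient of coincidence = 0.00665/0.00809 ≈ 0.82.

0.82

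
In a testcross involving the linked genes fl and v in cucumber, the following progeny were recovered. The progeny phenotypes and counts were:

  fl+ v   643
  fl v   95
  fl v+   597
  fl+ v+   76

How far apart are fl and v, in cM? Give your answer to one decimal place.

The two most frequent classes, fl+ v (643) and fl v+ (597), are the parental types, so the F1 was fl+ v / fl v+.
The recombinant classes are fl+ v+ and fl v: 76 + 95 = 171.
Recombination frequency = 171/1411 = 0.1212 ≈ 12.1%, i.e. 12.1 cM.

12.1 cM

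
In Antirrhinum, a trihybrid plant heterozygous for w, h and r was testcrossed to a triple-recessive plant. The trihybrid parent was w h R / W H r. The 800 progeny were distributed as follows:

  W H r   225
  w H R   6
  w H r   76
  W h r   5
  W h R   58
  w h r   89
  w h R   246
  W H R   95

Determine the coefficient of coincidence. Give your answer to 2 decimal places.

0.31

The two rarest classes, w H R and W h r, are the double crossovers. Comparing them with the parentals, only the h allele has switched, so h is the middle locus and the order is w – h – r.
w–h: (134 + 11)/800 = 0.1812; h–r: (184 + 11)/800 = 0.2437.
Expected DCO frequency = 0.1812 × 0.2437 ≈ 0.04416; observed = 11/800 ≈ 0.01375.
Coefficient of coincidence = 0.01375/0.04416 ≈ 0.31.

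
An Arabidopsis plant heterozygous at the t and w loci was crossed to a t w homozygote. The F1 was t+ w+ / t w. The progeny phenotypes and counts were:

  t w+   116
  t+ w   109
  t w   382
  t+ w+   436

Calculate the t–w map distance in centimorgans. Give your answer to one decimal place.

21.6 centimorgans

The recombinant classes are t+ w and t w+: 109 + 116 = 225.
Recombination frequency = 225/1043 = 0.2157 ≈ 21.6%, i.e. 21.6 centimorgans.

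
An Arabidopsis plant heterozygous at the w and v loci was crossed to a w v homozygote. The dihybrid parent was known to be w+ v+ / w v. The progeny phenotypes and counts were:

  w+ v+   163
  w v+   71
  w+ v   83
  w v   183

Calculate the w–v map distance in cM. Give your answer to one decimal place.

The recombinant classes are w+ v and w v+: 83 + 71 = 154.
Recombination frequency = 154/500 = 0.3080 ≈ 30.8%, i.e. 30.8 cM.

30.8 cM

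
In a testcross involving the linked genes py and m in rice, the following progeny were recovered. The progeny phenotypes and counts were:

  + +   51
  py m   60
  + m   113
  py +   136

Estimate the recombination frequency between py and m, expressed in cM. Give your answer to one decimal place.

30.8 cM

The two most frequent classes, + m (113) and py + (136), are the parental types, so the F1 was + m / py +.
The recombinant classes are + + and py m: 51 + 60 = 111.
Recombination frequency = 111/360 = 0.3083 ≈ 30.8%, i.e. 30.8 cM.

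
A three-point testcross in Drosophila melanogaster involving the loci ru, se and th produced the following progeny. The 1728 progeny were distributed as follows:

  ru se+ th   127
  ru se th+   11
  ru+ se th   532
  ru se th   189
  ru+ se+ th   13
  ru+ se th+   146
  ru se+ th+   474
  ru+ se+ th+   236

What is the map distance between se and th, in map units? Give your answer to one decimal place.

The two most frequent reciprocal classes, ru+ se th and ru se+ th+, are the parental types, so the F1 was ru+ se th / ru se+ th+.
The two rarest classes, ru+ se+ th and ru se th+, are the double crossovers. Comparing them with the parentals, only the se allele has switched, so se is the middle locus and the order is ru – se – th.
Crossovers in the se–th interval produce the single-crossover classes ru+ se th+ and ru se+ th (146 + 127 = 273) plus the double crossovers (24).
RF(se–th) = (273 + 24) / 1728 = 297/1728 = 0.1719 → 17.2 map units.

17.2 map units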